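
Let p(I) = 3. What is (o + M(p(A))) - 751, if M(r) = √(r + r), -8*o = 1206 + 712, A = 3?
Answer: -3963/4 + √6 ≈ -988.30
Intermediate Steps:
o = -959/4 (o = -(1206 + 712)/8 = -⅛*1918 = -959/4 ≈ -239.75)
M(r) = √2*√r (M(r) = √(2*r) = √2*√r)
(o + M(p(A))) - 751 = (-959/4 + √2*√3) - 751 = (-959/4 + √6) - 751 = -3963/4 + √6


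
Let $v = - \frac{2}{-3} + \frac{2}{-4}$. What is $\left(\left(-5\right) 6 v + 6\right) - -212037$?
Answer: $212038$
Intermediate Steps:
$v = \frac{1}{6}$ ($v = \left(-2\right) \left(- \frac{1}{3}\right) + 2 \left(- \frac{1}{4}\right) = \frac{2}{3} - \frac{1}{2} = \frac{1}{6} \approx 0.16667$)
$\left(\left(-5\right) 6 v + 6\right) - -212037 = \left(\left(-5\right) 6 \cdot \frac{1}{6} + 6\right) - -212037 = \left(\left(-30\right) \frac{1}{6} + 6\right) + 212037 = \left(-5 + 6\right) + 212037 = 1 + 212037 = 212038$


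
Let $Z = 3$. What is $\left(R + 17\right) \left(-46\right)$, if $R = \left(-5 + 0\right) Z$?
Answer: $-92$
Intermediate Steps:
$R = -15$ ($R = \left(-5 + 0\right) 3 = \left(-5\right) 3 = -15$)
$\left(R + 17\right) \left(-46\right) = \left(-15 + 17\right) \left(-46\right) = 2 \left(-46\right) = -92$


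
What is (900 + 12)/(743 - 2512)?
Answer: -912/1769 ≈ -0.51555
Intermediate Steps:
(900 + 12)/(743 - 2512) = 912/(-1769) = 912*(-1/1769) = -912/1769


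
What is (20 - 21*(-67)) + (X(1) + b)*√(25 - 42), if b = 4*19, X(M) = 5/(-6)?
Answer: 1427 + 451*I*√17/6 ≈ 1427.0 + 309.92*I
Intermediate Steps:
X(M) = -⅚ (X(M) = 5*(-⅙) = -⅚)
b = 76
(20 - 21*(-67)) + (X(1) + b)*√(25 - 42) = (20 - 21*(-67)) + (-⅚ + 76)*√(25 - 42) = (20 + 1407) + 451*√(-17)/6 = 1427 + 451*(I*√17)/6 = 1427 + 451*I*√17/6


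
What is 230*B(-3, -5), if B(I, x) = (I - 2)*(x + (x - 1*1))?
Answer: 12650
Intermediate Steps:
B(I, x) = (-1 + 2*x)*(-2 + I) (B(I, x) = (-2 + I)*(x + (x - 1)) = (-2 + I)*(x + (-1 + x)) = (-2 + I)*(-1 + 2*x) = (-1 + 2*x)*(-2 + I))
230*B(-3, -5) = 230*(2 - 1*(-3) - 4*(-5) + 2*(-3)*(-5)) = 230*(2 + 3 + 20 + 30) = 230*55 = 12650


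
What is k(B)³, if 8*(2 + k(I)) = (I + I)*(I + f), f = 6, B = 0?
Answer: -8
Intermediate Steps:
k(I) = -2 + I*(6 + I)/4 (k(I) = -2 + ((I + I)*(I + 6))/8 = -2 + ((2*I)*(6 + I))/8 = -2 + (2*I*(6 + I))/8 = -2 + I*(6 + I)/4)
k(B)³ = (-2 + (¼)*0² + (3/2)*0)³ = (-2 + (¼)*0 + 0)³ = (-2 + 0 + 0)³ = (-2)³ = -8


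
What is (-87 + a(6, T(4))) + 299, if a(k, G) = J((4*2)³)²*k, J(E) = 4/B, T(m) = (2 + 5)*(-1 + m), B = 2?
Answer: 236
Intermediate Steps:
T(m) = -7 + 7*m (T(m) = 7*(-1 + m) = -7 + 7*m)
J(E) = 2 (J(E) = 4/2 = 4*(½) = 2)
a(k, G) = 4*k (a(k, G) = 2²*k = 4*k)
(-87 + a(6, T(4))) + 299 = (-87 + 4*6) + 299 = (-87 + 24) + 299 = -63 + 299 = 236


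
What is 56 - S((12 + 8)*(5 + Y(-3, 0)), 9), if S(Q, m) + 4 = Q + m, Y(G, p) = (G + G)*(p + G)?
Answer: -409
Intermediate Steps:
Y(G, p) = 2*G*(G + p) (Y(G, p) = (2*G)*(G + p) = 2*G*(G + p))
S(Q, m) = -4 + Q + m (S(Q, m) = -4 + (Q + m) = -4 + Q + m)
56 - S((12 + 8)*(5 + Y(-3, 0)), 9) = 56 - (-4 + (12 + 8)*(5 + 2*(-3)*(-3 + 0)) + 9) = 56 - (-4 + 20*(5 + 2*(-3)*(-3)) + 9) = 56 - (-4 + 20*(5 + 18) + 9) = 56 - (-4 + 20*23 + 9) = 56 - (-4 + 460 + 9) = 56 - 1*465 = 56 - 465 = -409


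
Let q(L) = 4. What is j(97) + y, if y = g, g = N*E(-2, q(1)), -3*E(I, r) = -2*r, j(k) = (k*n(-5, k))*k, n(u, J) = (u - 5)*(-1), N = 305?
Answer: 284710/3 ≈ 94903.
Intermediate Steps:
n(u, J) = 5 - u (n(u, J) = (-5 + u)*(-1) = 5 - u)
j(k) = 10*k**2 (j(k) = (k*(5 - 1*(-5)))*k = (k*(5 + 5))*k = (k*10)*k = (10*k)*k = 10*k**2)
E(I, r) = 2*r/3 (E(I, r) = -(-2)*r/3 = 2*r/3)
g = 2440/3 (g = 305*((2/3)*4) = 305*(8/3) = 2440/3 ≈ 813.33)
y = 2440/3 ≈ 813.33
j(97) + y = 10*97**2 + 2440/3 = 10*9409 + 2440/3 = 94090 + 2440/3 = 284710/3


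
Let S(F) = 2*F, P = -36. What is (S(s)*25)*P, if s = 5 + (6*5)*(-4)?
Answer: 207000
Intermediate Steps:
s = -115 (s = 5 + 30*(-4) = 5 - 120 = -115)
(S(s)*25)*P = ((2*(-115))*25)*(-36) = -230*25*(-36) = -5750*(-36) = 207000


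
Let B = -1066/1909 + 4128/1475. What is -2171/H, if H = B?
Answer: -6113047525/6308002 ≈ -969.09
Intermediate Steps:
B = 6308002/2815775 (B = -1066*1/1909 + 4128*(1/1475) = -1066/1909 + 4128/1475 = 6308002/2815775 ≈ 2.2402)
H = 6308002/2815775 ≈ 2.2402
-2171/H = -2171/6308002/2815775 = -2171*2815775/6308002 = -6113047525/6308002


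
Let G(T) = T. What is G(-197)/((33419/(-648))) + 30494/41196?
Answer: 3138997781/688364562 ≈ 4.5601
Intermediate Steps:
G(-197)/((33419/(-648))) + 30494/41196 = -197/(33419/(-648)) + 30494/41196 = -197/(33419*(-1/648)) + 30494*(1/41196) = -197/(-33419/648) + 15247/20598 = -197*(-648/33419) + 15247/20598 = 127656/33419 + 15247/20598 = 3138997781/688364562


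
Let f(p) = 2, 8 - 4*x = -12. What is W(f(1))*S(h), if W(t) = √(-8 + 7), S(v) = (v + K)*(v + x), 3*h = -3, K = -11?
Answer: -48*I ≈ -48.0*I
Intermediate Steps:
x = 5 (x = 2 - ¼*(-12) = 2 + 3 = 5)
h = -1 (h = (⅓)*(-3) = -1)
S(v) = (-11 + v)*(5 + v) (S(v) = (v - 11)*(v + 5) = (-11 + v)*(5 + v))
W(t) = I (W(t) = √(-1) = I)
W(f(1))*S(h) = I*(-55 + (-1)² - 6*(-1)) = I*(-55 + 1 + 6) = I*(-48) = -48*I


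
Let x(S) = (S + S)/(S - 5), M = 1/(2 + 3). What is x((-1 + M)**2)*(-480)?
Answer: 15360/109 ≈ 140.92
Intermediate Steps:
M = 1/5 ≈ 0.20000
x(S) = 2*S/(-5 + S) (x(S) = (2*S)/(-5 + S) = 2*S/(-5 + S))
x((-1 + M)**2)*(-480) = (2*(-1 + 1/5)**2/(-5 + (-1 + 1/5)**2))*(-480) = (2*(-4/5)**2/(-5 + (-4/5)**2))*(-480) = (2*(16/25)/(-5 + 16/25))*(-480) = (2*(16/25)/(-109/25))*(-480) = (2*(16/25)*(-25/109))*(-480) = -32/109*(-480) = 15360/109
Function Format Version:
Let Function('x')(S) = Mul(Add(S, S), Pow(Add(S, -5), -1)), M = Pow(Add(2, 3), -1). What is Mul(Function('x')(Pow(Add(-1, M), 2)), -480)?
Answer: Rational(15360, 109) ≈ 140.92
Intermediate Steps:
M = Rational(1, 5) (M = Pow(5, -1) = Rational(1, 5) ≈ 0.20000)
Function('x')(S) = Mul(2, S, Pow(Add(-5, S), -1)) (Function('x')(S) = Mul(Mul(2, S), Pow(Add(-5, S), -1)) = Mul(2, S, Pow(Add(-5, S), -1)))
Mul(Function('x')(Pow(Add(-1, M), 2)), -480) = Mul(Mul(2, Pow(Add(-1, Rational(1, 5)), 2), Pow(Add(-5, Pow(Add(-1, Rational(1, 5)), 2)), -1)), -480) = Mul(Mul(2, Pow(Rational(-4, 5), 2), Pow(Add(-5, Pow(Rational(-4, 5), 2)), -1)), -480) = Mul(Mul(2, Rational(16, 25), Pow(Add(-5, Rational(16, 25)), -1)), -480) = Mul(Mul(2, Rational(16, 25), Pow(Rational(-109, 25), -1)), -480) = Mul(Mul(2, Rational(16, 25), Rational(-25, 109)), -480) = Mul(Rational(-32, 109), -480) = Rational(15360, 109)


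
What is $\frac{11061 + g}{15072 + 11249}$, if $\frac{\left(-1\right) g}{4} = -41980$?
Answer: $\frac{178981}{26321} \approx 6.7999$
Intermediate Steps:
$g = 167920$ ($g = \left(-4\right) \left(-41980\right) = 167920$)
$\frac{11061 + g}{15072 + 11249} = \frac{11061 + 167920}{15072 + 11249} = \frac{178981}{26321}$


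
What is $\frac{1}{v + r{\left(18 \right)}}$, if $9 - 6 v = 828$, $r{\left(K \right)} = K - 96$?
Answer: $- \frac{2}{429} \approx -0.004662$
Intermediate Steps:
$r{\left(K \right)} = -96 + K$
$v = - \frac{273}{2}$ ($v = \frac{3}{2} - 138 = - \frac{273}{2} \approx -136.5$)
$\frac{1}{v + r{\left(18 \right)}} = \frac{1}{- \frac{273}{2} + \left(-96 + 18\right)} = \frac{1}{- \frac{273}{2} - 78} = \frac{1}{- \frac{429}{2}} = - \frac{2}{429}$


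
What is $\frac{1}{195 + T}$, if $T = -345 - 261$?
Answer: $- \frac{1}{411} \approx -0.0024331$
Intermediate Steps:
$T = -606$ ($T = -345 - 261 = -606$)
$\frac{1}{195 + T} = \frac{1}{195 - 606} = \frac{1}{-411} = - \frac{1}{411}$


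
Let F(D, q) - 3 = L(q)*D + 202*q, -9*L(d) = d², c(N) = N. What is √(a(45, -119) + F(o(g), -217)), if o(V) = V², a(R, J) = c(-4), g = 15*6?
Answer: I*√42423935 ≈ 6513.4*I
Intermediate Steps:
L(d) = -d²/9
g = 90
a(R, J) = -4
F(D, q) = 3 + 202*q - D*q²/9 (F(D, q) = 3 + ((-q²/9)*D + 202*q) = 3 + (-D*q²/9 + 202*q) = 3 + (202*q - D*q²/9) = 3 + 202*q - D*q²/9)
√(a(45, -119) + F(o(g), -217)) = √(-4 + (3 + 202*(-217) - ⅑*90²*(-217)²)) = √(-4 + (3 - 43834 - ⅑*8100*47089)) = √(-4 + (3 - 43834 - 42380100)) = √(-4 - 42423931) = √(-42423935) = I*√42423935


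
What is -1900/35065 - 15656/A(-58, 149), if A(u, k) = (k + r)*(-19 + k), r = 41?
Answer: -1568178/2279225 ≈ -0.68803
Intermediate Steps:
A(u, k) = (-19 + k)*(41 + k) (A(u, k) = (k + 41)*(-19 + k) = (41 + k)*(-19 + k) = (-19 + k)*(41 + k))
-1900/35065 - 15656/A(-58, 149) = -1900/35065 - 15656/(-779 + 149² + 22*149) = -1900*1/35065 - 15656/(-779 + 22201 + 3278) = -380/7013 - 15656/24700 = -380/7013 - 15656*1/24700 = -380/7013 - 206/325 = -1568178/2279225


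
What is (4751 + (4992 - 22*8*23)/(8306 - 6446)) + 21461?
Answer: 12188816/465 ≈ 26213.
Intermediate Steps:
(4751 + (4992 - 22*8*23)/(8306 - 6446)) + 21461 = (4751 + (4992 - 176*23)/1860) + 21461 = (4751 + (4992 - 4048)*(1/1860)) + 21461 = (4751 + 944*(1/1860)) + 21461 = (4751 + 236/465) + 21461 = 2209451/465 + 21461 = 12188816/465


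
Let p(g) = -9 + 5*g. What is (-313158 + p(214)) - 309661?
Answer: -621758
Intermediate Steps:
(-313158 + p(214)) - 309661 = (-313158 + (-9 + 5*214)) - 309661 = (-313158 + (-9 + 1070)) - 309661 = (-313158 + 1061) - 309661 = -312097 - 309661 = -621758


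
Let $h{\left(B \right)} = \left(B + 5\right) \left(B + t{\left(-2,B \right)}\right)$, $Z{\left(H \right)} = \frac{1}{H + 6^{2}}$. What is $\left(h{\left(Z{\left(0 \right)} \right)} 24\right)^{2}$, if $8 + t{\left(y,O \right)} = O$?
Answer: $\frac{669929689}{729} \approx 9.1897 \cdot 10^{5}$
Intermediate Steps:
$t{\left(y,O \right)} = -8 + O$
$Z{\left(H \right)} = \frac{1}{36 + H}$ ($Z{\left(H \right)} = \frac{1}{H + 36} = \frac{1}{36 + H}$)
$h{\left(B \right)} = \left(-8 + 2 B\right) \left(5 + B\right)$ ($h{\left(B \right)} = \left(B + 5\right) \left(B + \left(-8 + B\right)\right) = \left(5 + B\right) \left(-8 + 2 B\right) = \left(-8 + 2 B\right) \left(5 + B\right)$)
$\left(h{\left(Z{\left(0 \right)} \right)} 24\right)^{2} = \left(\left(-40 + \frac{2}{36 + 0} + 2 \left(\frac{1}{36 + 0}\right)^{2}\right) 24\right)^{2} = \left(\left(-40 + \frac{2}{36} + 2 \left(\frac{1}{36}\right)^{2}\right) 24\right)^{2} = \left(\left(-40 + 2 \cdot \frac{1}{36} + \frac{2}{1296}\right) 24\right)^{2} = \left(\left(-40 + \frac{1}{18} + 2 \cdot \frac{1}{1296}\right) 24\right)^{2} = \left(\left(-40 + \frac{1}{18} + \frac{1}{648}\right) 24\right)^{2} = \left(\left(- \frac{25883}{648}\right) 24\right)^{2} = \left(- \frac{25883}{27}\right)^{2} = \frac{669929689}{729}$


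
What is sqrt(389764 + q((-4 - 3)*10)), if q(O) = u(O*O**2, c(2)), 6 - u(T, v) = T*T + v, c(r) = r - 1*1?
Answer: I*sqrt(117648610231) ≈ 3.43e+5*I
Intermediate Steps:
c(r) = -1 + r (c(r) = r - 1 = -1 + r)
u(T, v) = 6 - v - T**2 (u(T, v) = 6 - (T*T + v) = 6 - (T**2 + v) = 6 - (v + T**2) = 6 + (-v - T**2) = 6 - v - T**2)
q(O) = 5 - O**6 (q(O) = 6 - (-1 + 2) - (O*O**2)**2 = 6 - 1*1 - (O**3)**2 = 6 - 1 - O**6 = 5 - O**6)
sqrt(389764 + q((-4 - 3)*10)) = sqrt(389764 + (5 - ((-4 - 3)*10)**6)) = sqrt(389764 + (5 - (-7*10)**6)) = sqrt(389764 + (5 - 1*(-70)**6)) = sqrt(389764 + (5 - 1*117649000000)) = sqrt(389764 + (5 - 117649000000)) = sqrt(389764 - 117648999995) = sqrt(-117648610231) = I*sqrt(117648610231)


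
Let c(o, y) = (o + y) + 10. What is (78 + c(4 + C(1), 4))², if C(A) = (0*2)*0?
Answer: 9216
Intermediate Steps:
C(A) = 0 (C(A) = 0*0 = 0)
c(o, y) = 10 + o + y
(78 + c(4 + C(1), 4))² = (78 + (10 + (4 + 0) + 4))² = (78 + (10 + 4 + 4))² = (78 + 18)² = 96² = 9216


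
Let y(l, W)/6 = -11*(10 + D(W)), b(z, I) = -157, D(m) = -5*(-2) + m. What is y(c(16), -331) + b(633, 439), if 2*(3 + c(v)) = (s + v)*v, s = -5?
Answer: 20369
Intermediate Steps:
D(m) = 10 + m
c(v) = -3 + v*(-5 + v)/2 (c(v) = -3 + ((-5 + v)*v)/2 = -3 + (v*(-5 + v))/2 = -3 + v*(-5 + v)/2)
y(l, W) = -1320 - 66*W (y(l, W) = 6*(-11*(10 + (10 + W))) = 6*(-11*(20 + W)) = 6*(-220 - 11*W) = -1320 - 66*W)
y(c(16), -331) + b(633, 439) = (-1320 - 66*(-331)) - 157 = (-1320 + 21846) - 157 = 20526 - 157 = 20369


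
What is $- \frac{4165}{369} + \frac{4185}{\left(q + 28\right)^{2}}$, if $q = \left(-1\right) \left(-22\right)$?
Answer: $- \frac{1773647}{184500} \approx -9.6133$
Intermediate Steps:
$q = 22$
$- \frac{4165}{369} + \frac{4185}{\left(q + 28\right)^{2}} = - \frac{4165}{369} + \frac{4185}{\left(22 + 28\right)^{2}} = \left(-4165\right) \frac{1}{369} + \frac{4185}{50^{2}} = - \frac{4165}{369} + \frac{4185}{2500} = - \frac{4165}{369} + 4185 \cdot \frac{1}{2500} = - \frac{4165}{369} + \frac{837}{500} = - \frac{1773647}{184500}$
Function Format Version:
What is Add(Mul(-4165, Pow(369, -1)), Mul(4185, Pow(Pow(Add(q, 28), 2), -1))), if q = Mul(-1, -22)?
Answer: Rational(-1773647, 184500) ≈ -9.6133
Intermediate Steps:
q = 22
Add(Mul(-4165, Pow(369, -1)), Mul(4185, Pow(Pow(Add(q, 28), 2), -1))) = Add(Mul(-4165, Pow(369, -1)), Mul(4185, Pow(Pow(Add(22, 28), 2), -1))) = Add(Mul(-4165, Rational(1, 369)), Mul(4185, Pow(Pow(50, 2), -1))) = Add(Rational(-4165, 369), Mul(4185, Pow(2500, -1))) = Add(Rational(-4165, 369), Mul(4185, Rational(1, 2500))) = Add(Rational(-4165, 369), Rational(837, 500)) = Rational(-1773647, 184500)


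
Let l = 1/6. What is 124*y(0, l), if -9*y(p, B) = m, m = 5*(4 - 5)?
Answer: 620/9 ≈ 68.889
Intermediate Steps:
l = ⅙ ≈ 0.16667
m = -5 (m = 5*(-1) = -5)
y(p, B) = 5/9 (y(p, B) = -⅑*(-5) = 5/9)
124*y(0, l) = 124*(5/9) = 620/9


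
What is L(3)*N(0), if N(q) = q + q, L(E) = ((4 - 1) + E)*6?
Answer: 0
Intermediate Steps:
L(E) = 18 + 6*E (L(E) = (3 + E)*6 = 18 + 6*E)
N(q) = 2*q
L(3)*N(0) = (18 + 6*3)*(2*0) = (18 + 18)*0 = 36*0 = 0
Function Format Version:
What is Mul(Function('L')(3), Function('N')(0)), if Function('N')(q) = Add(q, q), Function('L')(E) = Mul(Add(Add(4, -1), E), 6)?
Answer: 0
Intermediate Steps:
Function('L')(E) = Add(18, Mul(6, E)) (Function('L')(E) = Mul(Add(3, E), 6) = Add(18, Mul(6, E)))
Function('N')(q) = Mul(2, q)
Mul(Function('L')(3), Function('N')(0)) = Mul(Add(18, Mul(6, 3)), Mul(2, 0)) = Mul(Add(18, 18), 0) = Mul(36, 0) = 0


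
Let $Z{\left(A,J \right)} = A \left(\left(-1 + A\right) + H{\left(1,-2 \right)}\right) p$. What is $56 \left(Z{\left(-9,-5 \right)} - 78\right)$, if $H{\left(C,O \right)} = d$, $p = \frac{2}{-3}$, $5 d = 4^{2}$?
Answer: $- \frac{33264}{5} \approx -6652.8$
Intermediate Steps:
$d = \frac{16}{5}$ ($d = \frac{4^{2}}{5} = \frac{1}{5} \cdot 16 = \frac{16}{5} \approx 3.2$)
$p = - \frac{2}{3}$ ($p = 2 \left(- \frac{1}{3}\right) = - \frac{2}{3} \approx -0.66667$)
$H{\left(C,O \right)} = \frac{16}{5}$
$Z{\left(A,J \right)} = - \frac{2 A \left(\frac{11}{5} + A\right)}{3}$ ($Z{\left(A,J \right)} = A \left(\left(-1 + A\right) + \frac{16}{5}\right) \left(- \frac{2}{3}\right) = A \left(\frac{11}{5} + A\right) \left(- \frac{2}{3}\right) = - \frac{2 A \left(\frac{11}{5} + A\right)}{3}$)
$56 \left(Z{\left(-9,-5 \right)} - 78\right) = 56 \left(\left(- \frac{2}{15}\right) \left(-9\right) \left(11 + 5 \left(-9\right)\right) - 78\right) = 56 \left(\left(- \frac{2}{15}\right) \left(-9\right) \left(11 - 45\right) - 78\right) = 56 \left(\left(- \frac{2}{15}\right) \left(-9\right) \left(-34\right) - 78\right) = 56 \left(- \frac{204}{5} - 78\right) = 56 \left(- \frac{594}{5}\right) = - \frac{33264}{5}$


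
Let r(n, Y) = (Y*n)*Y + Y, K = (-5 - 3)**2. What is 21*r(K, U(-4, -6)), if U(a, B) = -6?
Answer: 48258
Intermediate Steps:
K = 64 (K = (-8)**2 = 64)
r(n, Y) = Y + n*Y**2 (r(n, Y) = n*Y**2 + Y = Y + n*Y**2)
21*r(K, U(-4, -6)) = 21*(-6*(1 - 6*64)) = 21*(-6*(1 - 384)) = 21*(-6*(-383)) = 21*2298 = 48258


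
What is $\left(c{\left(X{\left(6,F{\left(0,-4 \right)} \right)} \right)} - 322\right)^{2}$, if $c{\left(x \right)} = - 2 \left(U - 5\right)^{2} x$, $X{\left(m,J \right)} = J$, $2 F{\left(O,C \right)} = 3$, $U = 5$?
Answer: $103684$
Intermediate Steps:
$F{\left(O,C \right)} = \frac{3}{2}$ ($F{\left(O,C \right)} = \frac{1}{2} \cdot 3 = \frac{3}{2}$)
$c{\left(x \right)} = 0$ ($c{\left(x \right)} = - 2 \left(5 - 5\right)^{2} x = - 2 \cdot 0^{2} x = \left(-2\right) 0 x = 0 x = 0$)
$\left(c{\left(X{\left(6,F{\left(0,-4 \right)} \right)} \right)} - 322\right)^{2} = \left(0 - 322\right)^{2} = \left(-322\right)^{2} = 103684$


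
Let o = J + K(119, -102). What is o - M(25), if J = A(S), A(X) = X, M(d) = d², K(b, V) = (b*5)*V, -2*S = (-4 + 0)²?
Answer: -61323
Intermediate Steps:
S = -8 (S = -(-4 + 0)²/2 = -½*(-4)² = -½*16 = -8)
K(b, V) = 5*V*b (K(b, V) = (5*b)*V = 5*V*b)
J = -8
o = -60698 (o = -8 + 5*(-102)*119 = -8 - 60690 = -60698)
o - M(25) = -60698 - 1*25² = -60698 - 1*625 = -60698 - 625 = -61323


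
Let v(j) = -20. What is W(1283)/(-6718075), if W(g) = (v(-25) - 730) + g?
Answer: -41/516775 ≈ -7.9338e-5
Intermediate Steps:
W(g) = -750 + g (W(g) = (-20 - 730) + g = -750 + g)
W(1283)/(-6718075) = (-750 + 1283)/(-6718075) = 533*(-1/6718075) = -41/516775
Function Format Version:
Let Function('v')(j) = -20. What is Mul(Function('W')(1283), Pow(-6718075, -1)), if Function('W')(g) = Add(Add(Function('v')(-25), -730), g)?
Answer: Rational(-41, 516775) ≈ -7.9338e-5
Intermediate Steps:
Function('W')(g) = Add(-750, g) (Function('W')(g) = Add(Add(-20, -730), g) = Add(-750, g))
Mul(Function('W')(1283), Pow(-6718075, -1)) = Mul(Add(-750, 1283), Pow(-6718075, -1)) = Mul(533, Rational(-1, 6718075)) = Rational(-41, 516775)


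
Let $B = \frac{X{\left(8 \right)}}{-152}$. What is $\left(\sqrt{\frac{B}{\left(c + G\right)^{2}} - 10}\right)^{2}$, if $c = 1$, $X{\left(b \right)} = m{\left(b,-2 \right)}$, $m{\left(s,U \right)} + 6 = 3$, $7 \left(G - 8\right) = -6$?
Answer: $- \frac{1646111}{164616} \approx -9.9997$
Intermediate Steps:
$G = \frac{50}{7}$ ($G = 8 + \frac{1}{7} \left(-6\right) = 8 - \frac{6}{7} = \frac{50}{7} \approx 7.1429$)
$m{\left(s,U \right)} = -3$ ($m{\left(s,U \right)} = -6 + 3 = -3$)
$X{\left(b \right)} = -3$
$B = \frac{3}{152}$ ($B = - \frac{3}{-152} = \left(-3\right) \left(- \frac{1}{152}\right) = \frac{3}{152} \approx 0.019737$)
$\left(\sqrt{\frac{B}{\left(c + G\right)^{2}} - 10}\right)^{2} = \left(\sqrt{\frac{3}{152 \left(1 + \frac{50}{7}\right)^{2}} - 10}\right)^{2} = \left(\sqrt{\frac{3}{152 \left(\frac{57}{7}\right)^{2}} - 10}\right)^{2} = \left(\sqrt{\frac{3}{152 \cdot \frac{3249}{49}} - 10}\right)^{2} = \left(\sqrt{\frac{3}{152} \cdot \frac{49}{3249} - 10}\right)^{2} = \left(\sqrt{\frac{49}{164616} - 10}\right)^{2} = \left(\sqrt{- \frac{1646111}{164616}}\right)^{2} = \left(\frac{i \sqrt{187656654}}{4332}\right)^{2} = - \frac{1646111}{164616}$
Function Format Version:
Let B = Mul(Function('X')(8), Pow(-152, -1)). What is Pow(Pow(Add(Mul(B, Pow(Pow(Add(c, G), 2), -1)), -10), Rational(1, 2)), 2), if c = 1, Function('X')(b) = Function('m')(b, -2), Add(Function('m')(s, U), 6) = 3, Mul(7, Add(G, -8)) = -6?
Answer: Rational(-1646111, 164616) ≈ -9.9997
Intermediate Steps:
G = Rational(50, 7) (G = Add(8, Mul(Rational(1, 7), -6)) = Add(8, Rational(-6, 7)) = Rational(50, 7) ≈ 7.1429)
Function('m')(s, U) = -3 (Function('m')(s, U) = Add(-6, 3) = -3)
Function('X')(b) = -3
B = Rational(3, 152) (B = Mul(-3, Pow(-152, -1)) = Mul(-3, Rational(-1, 152)) = Rational(3, 152) ≈ 0.019737)
Pow(Pow(Add(Mul(B, Pow(Pow(Add(c, G), 2), -1)), -10), Rational(1, 2)), 2) = Pow(Pow(Add(Mul(Rational(3, 152), Pow(Pow(Add(1, Rational(50, 7)), 2), -1)), -10), Rational(1, 2)), 2) = Pow(Pow(Add(Mul(Rational(3, 152), Pow(Pow(Rational(57, 7), 2), -1)), -10), Rational(1, 2)), 2) = Pow(Pow(Add(Mul(Rational(3, 152), Pow(Rational(3249, 49), -1)), -10), Rational(1, 2)), 2) = Pow(Pow(Add(Mul(Rational(3, 152), Rational(49, 3249)), -10), Rational(1, 2)), 2) = Pow(Pow(Add(Rational(49, 164616), -10), Rational(1, 2)), 2) = Pow(Pow(Rational(-1646111, 164616), Rational(1, 2)), 2) = Pow(Mul(Rational(1, 4332), I, Pow(187656654, Rational(1, 2))), 2) = Rational(-1646111, 164616)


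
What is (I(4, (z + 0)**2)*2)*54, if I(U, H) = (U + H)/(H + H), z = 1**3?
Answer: 270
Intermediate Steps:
z = 1
I(U, H) = (H + U)/(2*H) (I(U, H) = (H + U)/((2*H)) = (H + U)*(1/(2*H)) = (H + U)/(2*H))
(I(4, (z + 0)**2)*2)*54 = ((((1 + 0)**2 + 4)/(2*((1 + 0)**2)))*2)*54 = (((1**2 + 4)/(2*(1**2)))*2)*54 = (((1/2)*(1 + 4)/1)*2)*54 = (((1/2)*1*5)*2)*54 = ((5/2)*2)*54 = 5*54 = 270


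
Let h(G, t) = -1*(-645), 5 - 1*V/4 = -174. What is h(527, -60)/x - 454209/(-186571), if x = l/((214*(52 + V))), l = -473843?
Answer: -2794659386379/12629337479 ≈ -221.28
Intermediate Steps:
V = 716 (V = 20 - 4*(-174) = 20 + 696 = 716)
h(G, t) = 645
x = -473843/164352 (x = -473843*1/(214*(52 + 716)) = -473843/(214*768) = -473843/164352 ≈ -2.8831)
h(527, -60)/x - 454209/(-186571) = 645/(-473843/164352) - 454209/(-186571) = 645*(-164352/473843) - 454209*(-1/186571) = -106007040/473843 + 64887/26653 = -2794659386379/12629337479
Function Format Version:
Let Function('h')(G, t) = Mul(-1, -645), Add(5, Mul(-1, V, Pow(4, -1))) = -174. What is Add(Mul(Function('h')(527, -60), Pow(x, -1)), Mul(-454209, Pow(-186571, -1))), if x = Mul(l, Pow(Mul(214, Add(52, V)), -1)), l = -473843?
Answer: Rational(-2794659386379, 12629337479) ≈ -221.28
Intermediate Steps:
V = 716 (V = Add(20, Mul(-4, -174)) = Add(20, 696) = 716)
Function('h')(G, t) = 645
x = Rational(-473843, 164352) (x = Mul(-473843, Pow(Mul(214, Add(52, 716)), -1)) = Mul(-473843, Pow(Mul(214, 768), -1)) = Mul(-473843, Pow(164352, -1)) = Mul(-473843, Rational(1, 164352)) = Rational(-473843, 164352) ≈ -2.8831)
Add(Mul(Function('h')(527, -60), Pow(x, -1)), Mul(-454209, Pow(-186571, -1))) = Add(Mul(645, Pow(Rational(-473843, 164352), -1)), Mul(-454209, Pow(-186571, -1))) = Add(Mul(645, Rational(-164352, 473843)), Mul(-454209, Rational(-1, 186571))) = Add(Rational(-106007040, 473843), Rational(64887, 26653)) = Rational(-2794659386379, 12629337479)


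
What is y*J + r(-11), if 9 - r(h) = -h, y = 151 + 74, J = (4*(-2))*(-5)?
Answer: 8998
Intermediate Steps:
J = 40 (J = -8*(-5) = 40)
y = 225
r(h) = 9 + h (r(h) = 9 - (-1)*h = 9 + h)
y*J + r(-11) = 225*40 + (9 - 11) = 9000 - 2 = 8998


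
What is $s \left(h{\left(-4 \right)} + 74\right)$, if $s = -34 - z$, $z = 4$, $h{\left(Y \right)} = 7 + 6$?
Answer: $-3306$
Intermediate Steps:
$h{\left(Y \right)} = 13$
$s = -38$ ($s = -34 - 4 = -38$)
$s \left(h{\left(-4 \right)} + 74\right) = - 38 \left(13 + 74\right) = \left(-38\right) 87 = -3306$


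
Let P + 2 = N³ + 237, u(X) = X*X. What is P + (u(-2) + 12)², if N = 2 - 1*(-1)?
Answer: 518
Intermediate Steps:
u(X) = X²
N = 3 (N = 2 + 1 = 3)
P = 262 (P = -2 + (3³ + 237) = -2 + (27 + 237) = -2 + 264 = 262)
P + (u(-2) + 12)² = 262 + ((-2)² + 12)² = 262 + (4 + 12)² = 262 + 16² = 262 + 256 = 518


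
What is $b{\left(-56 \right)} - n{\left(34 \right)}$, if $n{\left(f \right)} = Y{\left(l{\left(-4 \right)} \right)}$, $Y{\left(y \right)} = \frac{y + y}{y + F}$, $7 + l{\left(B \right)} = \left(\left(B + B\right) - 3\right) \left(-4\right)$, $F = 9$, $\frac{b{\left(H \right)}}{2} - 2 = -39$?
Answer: $- \frac{1739}{23} \approx -75.609$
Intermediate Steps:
$b{\left(H \right)} = -74$ ($b{\left(H \right)} = 4 + 2 \left(-39\right) = 4 - 78 = -74$)
$l{\left(B \right)} = 5 - 8 B$ ($l{\left(B \right)} = -7 + \left(\left(B + B\right) - 3\right) \left(-4\right) = -7 + \left(2 B - 3\right) \left(-4\right) = -7 + \left(-3 + 2 B\right) \left(-4\right) = -7 - \left(-12 + 8 B\right) = 5 - 8 B$)
$Y{\left(y \right)} = \frac{2 y}{9 + y}$ ($Y{\left(y \right)} = \frac{y + y}{y + 9} = \frac{2 y}{9 + y}$)
$n{\left(f \right)} = \frac{37}{23}$ ($n{\left(f \right)} = \frac{2 \left(5 - -32\right)}{9 + \left(5 - -32\right)} = \frac{2 \left(5 + 32\right)}{9 + \left(5 + 32\right)} = 2 \cdot 37 \frac{1}{9 + 37} = 2 \cdot 37 \cdot \frac{1}{46} = \frac{37}{23}$)
$b{\left(-56 \right)} - n{\left(34 \right)} = -74 - \frac{37}{23} = - \frac{1739}{23}$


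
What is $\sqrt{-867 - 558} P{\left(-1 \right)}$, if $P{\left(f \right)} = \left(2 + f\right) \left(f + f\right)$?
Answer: $- 10 i \sqrt{57} \approx - 75.498 i$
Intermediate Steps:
$P{\left(f \right)} = 2 f \left(2 + f\right)$ ($P{\left(f \right)} = \left(2 + f\right) 2 f = 2 f \left(2 + f\right)$)
$\sqrt{-867 - 558} P{\left(-1 \right)} = \sqrt{-867 - 558} \cdot 2 \left(-1\right) \left(2 - 1\right) = \sqrt{-1425} \cdot 2 \left(-1\right) 1 = 5 i \sqrt{57} \left(-2\right) = - 10 i \sqrt{57}$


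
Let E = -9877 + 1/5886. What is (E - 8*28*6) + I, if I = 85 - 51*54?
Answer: -81756539/5886 ≈ -13890.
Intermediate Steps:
E = -58136021/5886 (E = -9877 + 1/5886 = -58136021/5886 ≈ -9877.0)
I = -2669 (I = 85 - 2754 = -2669)
(E - 8*28*6) + I = (-58136021/5886 - 8*28*6) - 2669 = (-58136021/5886 - 224*6) - 2669 = (-58136021/5886 - 1344) - 2669 = -66046805/5886 - 2669 = -81756539/5886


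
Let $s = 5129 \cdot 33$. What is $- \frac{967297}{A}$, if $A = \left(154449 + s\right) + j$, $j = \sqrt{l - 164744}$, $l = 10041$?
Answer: $- \frac{313119842682}{104785729139} + \frac{967297 i \sqrt{154703}}{104785729139} \approx -2.9882 + 0.0036308 i$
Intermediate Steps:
$j = i \sqrt{154703}$ ($j = \sqrt{10041 - 164744} = \sqrt{-154703} = i \sqrt{154703} \approx 393.32 i$)
$s = 169257$
$A = 323706 + i \sqrt{154703}$ ($A = \left(154449 + 169257\right) + i \sqrt{154703} = 323706 + i \sqrt{154703} \approx 3.2371 \cdot 10^{5} + 393.32 i$)
$- \frac{967297}{A} = - \frac{967297}{323706 + i \sqrt{154703}}$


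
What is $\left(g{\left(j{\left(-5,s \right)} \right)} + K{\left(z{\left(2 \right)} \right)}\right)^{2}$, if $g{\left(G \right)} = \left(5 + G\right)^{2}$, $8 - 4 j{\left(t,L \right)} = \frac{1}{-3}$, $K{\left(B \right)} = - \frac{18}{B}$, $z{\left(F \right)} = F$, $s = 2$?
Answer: $\frac{35153041}{20736} \approx 1695.3$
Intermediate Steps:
$j{\left(t,L \right)} = \frac{25}{12}$ ($j{\left(t,L \right)} = 2 - \frac{1}{4 \left(-3\right)} = 2 - - \frac{1}{12} = 2 + \frac{1}{12} = \frac{25}{12}$)
$\left(g{\left(j{\left(-5,s \right)} \right)} + K{\left(z{\left(2 \right)} \right)}\right)^{2} = \left(\left(5 + \frac{25}{12}\right)^{2} - \frac{18}{2}\right)^{2} = \left(\left(\frac{85}{12}\right)^{2} - 9\right)^{2} = \left(\frac{7225}{144} - 9\right)^{2} = \left(\frac{5929}{144}\right)^{2} = \frac{35153041}{20736}$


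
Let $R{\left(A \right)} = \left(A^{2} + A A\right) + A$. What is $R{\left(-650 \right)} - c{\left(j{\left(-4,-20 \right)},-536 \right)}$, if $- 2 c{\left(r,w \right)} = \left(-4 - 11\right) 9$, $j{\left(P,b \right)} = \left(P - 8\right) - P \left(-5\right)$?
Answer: $\frac{1688565}{2} \approx 8.4428 \cdot 10^{5}$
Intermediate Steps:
$R{\left(A \right)} = A + 2 A^{2}$ ($R{\left(A \right)} = \left(A^{2} + A^{2}\right) + A = 2 A^{2} + A = A + 2 A^{2}$)
$j{\left(P,b \right)} = -8 + 6 P$ ($j{\left(P,b \right)} = \left(-8 + P\right) - - 5 P = \left(-8 + P\right) + 5 P = -8 + 6 P$)
$c{\left(r,w \right)} = \frac{135}{2}$ ($c{\left(r,w \right)} = - \frac{\left(-4 - 11\right) 9}{2} = - \frac{\left(-15\right) 9}{2} = \left(- \frac{1}{2}\right) \left(-135\right) = \frac{135}{2}$)
$R{\left(-650 \right)} - c{\left(j{\left(-4,-20 \right)},-536 \right)} = - 650 \left(1 + 2 \left(-650\right)\right) - \frac{135}{2} = - 650 \left(1 - 1300\right) - \frac{135}{2} = \left(-650\right) \left(-1299\right) - \frac{135}{2} = 844350 - \frac{135}{2} = \frac{1688565}{2}$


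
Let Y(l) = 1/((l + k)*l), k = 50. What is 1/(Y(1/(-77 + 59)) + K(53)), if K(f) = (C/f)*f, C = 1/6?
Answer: -5394/1045 ≈ -5.1617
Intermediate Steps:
Y(l) = 1/(l*(50 + l)) (Y(l) = 1/((l + 50)*l) = 1/((50 + l)*l) = 1/(l*(50 + l)))
C = ⅙ ≈ 0.16667
K(f) = ⅙ (K(f) = (1/(6*f))*f = ⅙)
1/(Y(1/(-77 + 59)) + K(53)) = 1/(1/((1/(-77 + 59))*(50 + 1/(-77 + 59))) + ⅙) = 1/(1/((1/(-18))*(50 + 1/(-18))) + ⅙) = 1/(1/((-1/18)*(50 - 1/18)) + ⅙) = 1/(-18/899/18 + ⅙) = 1/(-18*18/899 + ⅙) = 1/(-324/899 + ⅙) = 1/(-1045/5394) = -5394/1045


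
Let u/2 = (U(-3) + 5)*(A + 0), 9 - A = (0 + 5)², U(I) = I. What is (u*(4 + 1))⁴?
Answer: 10485760000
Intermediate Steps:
A = -16 (A = 9 - (0 + 5)² = 9 - 1*5² = 9 - 1*25 = 9 - 25 = -16)
u = -64 (u = 2*((-3 + 5)*(-16 + 0)) = 2*(2*(-16)) = 2*(-32) = -64)
(u*(4 + 1))⁴ = (-64*(4 + 1))⁴ = (-64*5)⁴ = (-320)⁴ = 10485760000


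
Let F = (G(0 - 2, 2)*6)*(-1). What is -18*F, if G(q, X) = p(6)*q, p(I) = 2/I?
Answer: -72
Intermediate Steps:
G(q, X) = q/3 (G(q, X) = (2/6)*q = (2*(1/6))*q = q/3)
F = 4 (F = (((0 - 2)/3)*6)*(-1) = (((1/3)*(-2))*6)*(-1) = -2/3*6*(-1) = -4*(-1) = 4)
-18*F = -18*4 = -72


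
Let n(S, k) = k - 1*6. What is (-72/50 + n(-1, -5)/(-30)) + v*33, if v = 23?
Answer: 113689/150 ≈ 757.93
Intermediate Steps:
n(S, k) = -6 + k (n(S, k) = k - 6 = -6 + k)
(-72/50 + n(-1, -5)/(-30)) + v*33 = (-72/50 + (-6 - 5)/(-30)) + 23*33 = (-72*1/50 - 11*(-1/30)) + 759 = (-36/25 + 11/30) + 759 = -161/150 + 759 = 113689/150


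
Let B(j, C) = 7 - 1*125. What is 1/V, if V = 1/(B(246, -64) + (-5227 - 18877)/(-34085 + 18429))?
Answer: -227913/1957 ≈ -116.46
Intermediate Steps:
B(j, C) = -118 (B(j, C) = 7 - 125 = -118)
V = -1957/227913 (V = 1/(-118 + (-5227 - 18877)/(-34085 + 18429)) = 1/(-118 - 24104/(-15656)) = 1/(-118 - 24104*(-1/15656)) = 1/(-118 + 3013/1957) = 1/(-227913/1957) = -1957/227913 ≈ -0.0085866)
1/V = 1/(-1957/227913) = -227913/1957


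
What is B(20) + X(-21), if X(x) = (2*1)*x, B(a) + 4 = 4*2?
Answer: -38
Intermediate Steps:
B(a) = 4 (B(a) = -4 + 4*2 = -4 + 8 = 4)
X(x) = 2*x
B(20) + X(-21) = 4 + 2*(-21) = 4 - 42 = -38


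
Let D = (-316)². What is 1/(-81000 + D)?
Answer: 1/18856 ≈ 5.3034e-5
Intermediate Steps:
D = 99856
1/(-81000 + D) = 1/(-81000 + 99856) = 1/18856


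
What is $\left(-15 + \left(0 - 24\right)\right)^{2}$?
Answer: $1521$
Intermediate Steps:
$\left(-15 + \left(0 - 24\right)\right)^{2} = \left(-15 - 24\right)^{2} = \left(-39\right)^{2} = 1521$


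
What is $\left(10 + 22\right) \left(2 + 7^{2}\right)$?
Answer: $1632$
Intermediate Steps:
$\left(10 + 22\right) \left(2 + 7^{2}\right) = 32 \left(2 + 49\right) = 32 \cdot 51 = 1632$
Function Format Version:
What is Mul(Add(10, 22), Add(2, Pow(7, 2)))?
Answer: 1632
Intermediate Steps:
Mul(Add(10, 22), Add(2, Pow(7, 2))) = Mul(32, Add(2, 49)) = Mul(32, 51) = 1632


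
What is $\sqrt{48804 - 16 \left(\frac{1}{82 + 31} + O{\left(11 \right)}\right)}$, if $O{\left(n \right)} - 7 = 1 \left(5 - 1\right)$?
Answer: $\frac{2 \sqrt{155232281}}{113} \approx 220.52$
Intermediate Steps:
$O{\left(n \right)} = 11$ ($O{\left(n \right)} = 7 + 1 \left(5 - 1\right) = 7 + 1 \cdot 4 = 7 + 4 = 11$)
$\sqrt{48804 - 16 \left(\frac{1}{82 + 31} + O{\left(11 \right)}\right)} = \sqrt{48804 - 16 \left(\frac{1}{82 + 31} + 11\right)} = \sqrt{48804 - 16 \left(\frac{1}{113} + 11\right)} = \sqrt{48804 - \frac{19904}{113}} = \sqrt{\frac{5494948}{113}} = \frac{2 \sqrt{155232281}}{113}$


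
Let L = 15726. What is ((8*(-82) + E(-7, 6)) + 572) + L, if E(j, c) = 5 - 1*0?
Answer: 15647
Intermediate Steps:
E(j, c) = 5 (E(j, c) = 5 + 0 = 5)
((8*(-82) + E(-7, 6)) + 572) + L = ((8*(-82) + 5) + 572) + 15726 = ((-656 + 5) + 572) + 15726 = (-651 + 572) + 15726 = -79 + 15726 = 15647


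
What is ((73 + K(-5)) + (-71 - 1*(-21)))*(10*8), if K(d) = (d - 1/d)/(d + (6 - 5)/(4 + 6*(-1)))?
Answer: 21008/11 ≈ 1909.8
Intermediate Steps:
K(d) = (d - 1/d)/(-½ + d) (K(d) = (d - 1/d)/(d + 1/(4 - 6)) = (d - 1/d)/(d + 1/(-2)) = (d - 1/d)/(d + 1*(-½)) = (d - 1/d)/(d - ½) = (d - 1/d)/(-½ + d))
((73 + K(-5)) + (-71 - 1*(-21)))*(10*8) = ((73 + 2*(-1 + (-5)²)/(-5*(-1 + 2*(-5)))) + (-71 - 1*(-21)))*(10*8) = ((73 + 2*(-⅕)*(-1 + 25)/(-1 - 10)) + (-71 + 21))*80 = ((73 + 2*(-⅕)*24/(-11)) - 50)*80 = ((73 + 2*(-⅕)*(-1/11)*24) - 50)*80 = ((73 + 48/55) - 50)*80 = (4063/55 - 50)*80 = (1313/55)*80 = 21008/11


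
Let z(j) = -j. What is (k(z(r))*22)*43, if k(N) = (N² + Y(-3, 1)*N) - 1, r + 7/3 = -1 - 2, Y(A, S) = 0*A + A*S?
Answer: 97438/9 ≈ 10826.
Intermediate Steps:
Y(A, S) = A*S (Y(A, S) = 0 + A*S = A*S)
r = -16/3 (r = -7/3 + (-1 - 2) = -7/3 - 3 = -16/3 ≈ -5.3333)
k(N) = -1 + N² - 3*N (k(N) = (N² + (-3*1)*N) - 1 = (N² - 3*N) - 1 = -1 + N² - 3*N)
(k(z(r))*22)*43 = ((-1 + (-1*(-16/3))² - (-3)*(-16)/3)*22)*43 = ((-1 + (16/3)² - 3*16/3)*22)*43 = ((-1 + 256/9 - 16)*22)*43 = ((103/9)*22)*43 = (2266/9)*43 = 97438/9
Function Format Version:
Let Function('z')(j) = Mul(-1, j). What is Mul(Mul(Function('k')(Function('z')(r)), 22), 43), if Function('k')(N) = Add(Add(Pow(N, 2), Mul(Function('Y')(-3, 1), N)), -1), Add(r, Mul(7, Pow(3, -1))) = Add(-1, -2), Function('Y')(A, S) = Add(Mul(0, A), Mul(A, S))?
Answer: Rational(97438, 9) ≈ 10826.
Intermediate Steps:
Function('Y')(A, S) = Mul(A, S) (Function('Y')(A, S) = Add(0, Mul(A, S)) = Mul(A, S))
r = Rational(-16, 3) (r = Add(Rational(-7, 3), Add(-1, -2)) = Add(Rational(-7, 3), -3) = Rational(-16, 3) ≈ -5.3333)
Function('k')(N) = Add(-1, Pow(N, 2), Mul(-3, N)) (Function('k')(N) = Add(Add(Pow(N, 2), Mul(Mul(-3, 1), N)), -1) = Add(Add(Pow(N, 2), Mul(-3, N)), -1) = Add(-1, Pow(N, 2), Mul(-3, N)))
Mul(Mul(Function('k')(Function('z')(r)), 22), 43) = Mul(Mul(Add(-1, Pow(Mul(-1, Rational(-16, 3)), 2), Mul(-3, Mul(-1, Rational(-16, 3)))), 22), 43) = Mul(Mul(Add(-1, Pow(Rational(16, 3), 2), Mul(-3, Rational(16, 3))), 22), 43) = Mul(Mul(Add(-1, Rational(256, 9), -16), 22), 43) = Mul(Mul(Rational(103, 9), 22), 43) = Mul(Rational(2266, 9), 43) = Rational(97438, 9)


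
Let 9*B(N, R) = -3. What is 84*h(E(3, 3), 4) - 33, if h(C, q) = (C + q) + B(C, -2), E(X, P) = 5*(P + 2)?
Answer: 2375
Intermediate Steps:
B(N, R) = -⅓ (B(N, R) = (⅑)*(-3) = -⅓)
E(X, P) = 10 + 5*P (E(X, P) = 5*(2 + P) = 10 + 5*P)
h(C, q) = -⅓ + C + q (h(C, q) = (C + q) - ⅓ = -⅓ + C + q)
84*h(E(3, 3), 4) - 33 = 84*(-⅓ + (10 + 5*3) + 4) - 33 = 84*(-⅓ + (10 + 15) + 4) - 33 = 84*(-⅓ + 25 + 4) - 33 = 84*(86/3) - 33 = 2408 - 33 = 2375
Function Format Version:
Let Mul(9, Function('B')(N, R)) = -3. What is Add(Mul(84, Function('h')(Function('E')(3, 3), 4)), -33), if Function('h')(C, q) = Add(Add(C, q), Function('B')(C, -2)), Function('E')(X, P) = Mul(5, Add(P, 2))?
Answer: 2375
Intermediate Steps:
Function('B')(N, R) = Rational(-1, 3) (Function('B')(N, R) = Mul(Rational(1, 9), -3) = Rational(-1, 3))
Function('E')(X, P) = Add(10, Mul(5, P)) (Function('E')(X, P) = Mul(5, Add(2, P)) = Add(10, Mul(5, P)))
Function('h')(C, q) = Add(Rational(-1, 3), C, q) (Function('h')(C, q) = Add(Add(C, q), Rational(-1, 3)) = Add(Rational(-1, 3), C, q))
Add(Mul(84, Function('h')(Function('E')(3, 3), 4)), -33) = Add(Mul(84, Add(Rational(-1, 3), Add(10, Mul(5, 3)), 4)), -33) = Add(Mul(84, Add(Rational(-1, 3), Add(10, 15), 4)), -33) = Add(Mul(84, Add(Rational(-1, 3), 25, 4)), -33) = Add(Mul(84, Rational(86, 3)), -33) = Add(2408, -33) = 2375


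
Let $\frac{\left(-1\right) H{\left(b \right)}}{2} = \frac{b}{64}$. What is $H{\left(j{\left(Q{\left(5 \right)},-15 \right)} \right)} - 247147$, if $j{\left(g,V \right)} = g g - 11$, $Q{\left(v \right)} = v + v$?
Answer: $- \frac{7908793}{32} \approx -2.4715 \cdot 10^{5}$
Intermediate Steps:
$Q{\left(v \right)} = 2 v$
$j{\left(g,V \right)} = -11 + g^{2}$ ($j{\left(g,V \right)} = g^{2} - 11 = -11 + g^{2}$)
$H{\left(b \right)} = - \frac{b}{32}$ ($H{\left(b \right)} = - 2 \frac{b}{64} = - \frac{b}{32}$)
$H{\left(j{\left(Q{\left(5 \right)},-15 \right)} \right)} - 247147 = - \frac{-11 + \left(2 \cdot 5\right)^{2}}{32} - 247147 = - \frac{-11 + 10^{2}}{32} - 247147 = - \frac{-11 + 100}{32} - 247147 = \left(- \frac{1}{32}\right) 89 - 247147 = - \frac{89}{32} - 247147 = - \frac{7908793}{32}$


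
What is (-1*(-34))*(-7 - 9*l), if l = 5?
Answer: -1768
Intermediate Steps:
(-1*(-34))*(-7 - 9*l) = (-1*(-34))*(-7 - 9*5) = 34*(-7 - 45) = 34*(-52) = -1768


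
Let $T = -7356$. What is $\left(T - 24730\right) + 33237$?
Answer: $1151$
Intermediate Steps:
$\left(T - 24730\right) + 33237 = \left(-7356 - 24730\right) + 33237 = -32086 + 33237 = 1151$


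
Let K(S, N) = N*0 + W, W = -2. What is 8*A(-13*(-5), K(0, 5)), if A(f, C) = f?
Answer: 520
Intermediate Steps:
K(S, N) = -2 (K(S, N) = N*0 - 2 = 0 - 2 = -2)
8*A(-13*(-5), K(0, 5)) = 8*(-13*(-5)) = 8*65 = 520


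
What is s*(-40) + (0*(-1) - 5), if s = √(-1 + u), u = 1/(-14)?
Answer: -5 - 20*I*√210/7 ≈ -5.0 - 41.404*I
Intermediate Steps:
u = -1/14 ≈ -0.071429
s = I*√210/14 (s = √(-1 - 1/14) = √(-15/14) = I*√210/14 ≈ 1.0351*I)
s*(-40) + (0*(-1) - 5) = (I*√210/14)*(-40) + (0*(-1) - 5) = -20*I*√210/7 + (0 - 5) = -20*I*√210/7 - 5 = -5 - 20*I*√210/7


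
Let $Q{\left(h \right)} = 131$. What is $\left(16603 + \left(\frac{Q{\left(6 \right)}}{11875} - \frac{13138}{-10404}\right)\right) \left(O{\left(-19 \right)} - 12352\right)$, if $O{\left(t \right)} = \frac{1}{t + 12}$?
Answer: $- \frac{17737572933037991}{86483250} \approx -2.051 \cdot 10^{8}$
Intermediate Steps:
$O{\left(t \right)} = \frac{1}{12 + t}$
$\left(16603 + \left(\frac{Q{\left(6 \right)}}{11875} - \frac{13138}{-10404}\right)\right) \left(O{\left(-19 \right)} - 12352\right) = \left(16603 + \left(\frac{131}{11875} - \frac{13138}{-10404}\right)\right) \left(\frac{1}{12 - 19} - 12352\right) = \left(16603 + \left(131 \cdot \frac{1}{11875} - - \frac{6569}{5202}\right)\right) \left(\frac{1}{-7} - 12352\right) = \left(16603 + \left(\frac{131}{11875} + \frac{6569}{5202}\right)\right) \left(- \frac{1}{7} - 12352\right) = \left(16603 + \frac{78688337}{61773750}\right) \left(- \frac{86465}{7}\right) = \frac{1025708259587}{61773750} \left(- \frac{86465}{7}\right) = - \frac{17737572933037991}{86483250}$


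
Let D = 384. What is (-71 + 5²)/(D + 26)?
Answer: -23/205 ≈ -0.11220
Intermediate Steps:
(-71 + 5²)/(D + 26) = (-71 + 5²)/(384 + 26) = (-71 + 25)/410 = -46*1/410 = -23/205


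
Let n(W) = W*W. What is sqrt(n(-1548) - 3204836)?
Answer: 2*I*sqrt(202133) ≈ 899.18*I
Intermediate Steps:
n(W) = W**2
sqrt(n(-1548) - 3204836) = sqrt((-1548)**2 - 3204836) = sqrt(2396304 - 3204836) = sqrt(-808532) = 2*I*sqrt(202133)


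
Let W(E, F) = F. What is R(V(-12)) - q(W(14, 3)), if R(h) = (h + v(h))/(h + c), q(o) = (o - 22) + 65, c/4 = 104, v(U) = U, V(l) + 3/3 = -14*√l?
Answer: -617436/13429 - 1792*I*√3/13429 ≈ -45.978 - 0.23113*I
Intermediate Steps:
V(l) = -1 - 14*√l
c = 416 (c = 4*104 = 416)
q(o) = 43 + o (q(o) = (-22 + o) + 65 = 43 + o)
R(h) = 2*h/(416 + h) (R(h) = (h + h)/(h + 416) = (2*h)/(416 + h) = 2*h/(416 + h))
R(V(-12)) - q(W(14, 3)) = 2*(-1 - 28*I*√3)/(416 + (-1 - 28*I*√3)) - (43 + 3) = 2*(-1 - 28*I*√3)/(416 + (-1 - 28*I*√3)) - 1*46 = 2*(-1 - 28*I*√3)/(416 + (-1 - 28*I*√3)) - 46 = 2*(-1 - 28*I*√3)/(415 - 28*I*√3) - 46 = -46 + 2*(-1 - 28*I*√3)/(415 - 28*I*√3)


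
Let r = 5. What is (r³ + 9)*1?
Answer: 134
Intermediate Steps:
(r³ + 9)*1 = (5³ + 9)*1 = (125 + 9)*1 = 134*1 = 134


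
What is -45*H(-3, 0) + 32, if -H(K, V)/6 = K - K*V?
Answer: -778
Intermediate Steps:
H(K, V) = -6*K + 6*K*V (H(K, V) = -6*(K - K*V) = -6*K + 6*K*V)
-45*H(-3, 0) + 32 = -270*(-3)*(-1 + 0) + 32 = -270*(-3)*(-1) + 32 = -45*18 + 32 = -810 + 32 = -778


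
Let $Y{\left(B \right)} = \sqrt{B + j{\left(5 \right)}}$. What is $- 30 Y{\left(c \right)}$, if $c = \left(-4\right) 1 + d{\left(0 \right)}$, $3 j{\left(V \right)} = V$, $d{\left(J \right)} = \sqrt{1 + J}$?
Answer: $- 20 i \sqrt{3} \approx - 34.641 i$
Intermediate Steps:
$j{\left(V \right)} = \frac{V}{3}$
$c = -3$ ($c = \left(-4\right) 1 + \sqrt{1 + 0} = -4 + \sqrt{1} = -4 + 1 = -3$)
$Y{\left(B \right)} = \sqrt{\frac{5}{3} + B}$ ($Y{\left(B \right)} = \sqrt{B + \frac{1}{3} \cdot 5} = \sqrt{B + \frac{5}{3}} = \sqrt{\frac{5}{3} + B}$)
$- 30 Y{\left(c \right)} = - 30 \frac{\sqrt{15 + 9 \left(-3\right)}}{3} = - 30 \frac{\sqrt{15 - 27}}{3} = - 30 \frac{\sqrt{-12}}{3} = - 30 \frac{2 i \sqrt{3}}{3} = - 20 i \sqrt{3}$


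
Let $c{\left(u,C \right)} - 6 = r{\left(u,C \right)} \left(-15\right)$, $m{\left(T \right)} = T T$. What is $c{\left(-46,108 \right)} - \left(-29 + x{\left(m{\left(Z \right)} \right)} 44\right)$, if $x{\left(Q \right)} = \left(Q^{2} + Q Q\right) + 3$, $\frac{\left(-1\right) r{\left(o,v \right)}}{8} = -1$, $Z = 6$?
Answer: $-114265$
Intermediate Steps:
$r{\left(o,v \right)} = 8$ ($r{\left(o,v \right)} = \left(-8\right) \left(-1\right) = 8$)
$m{\left(T \right)} = T^{2}$
$c{\left(u,C \right)} = -114$ ($c{\left(u,C \right)} = 6 + 8 \left(-15\right) = 6 - 120 = -114$)
$x{\left(Q \right)} = 3 + 2 Q^{2}$ ($x{\left(Q \right)} = \left(Q^{2} + Q^{2}\right) + 3 = 2 Q^{2} + 3 = 3 + 2 Q^{2}$)
$c{\left(-46,108 \right)} - \left(-29 + x{\left(m{\left(Z \right)} \right)} 44\right) = -114 - \left(-29 + \left(3 + 2 \left(6^{2}\right)^{2}\right) 44\right) = -114 - \left(-29 + \left(3 + 2 \cdot 36^{2}\right) 44\right) = -114 - \left(-29 + \left(3 + 2 \cdot 1296\right) 44\right) = -114 - \left(-29 + \left(3 + 2592\right) 44\right) = -114 - \left(-29 + 2595 \cdot 44\right) = -114 - \left(-29 + 114180\right) = -114 - 114151 = -114265$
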